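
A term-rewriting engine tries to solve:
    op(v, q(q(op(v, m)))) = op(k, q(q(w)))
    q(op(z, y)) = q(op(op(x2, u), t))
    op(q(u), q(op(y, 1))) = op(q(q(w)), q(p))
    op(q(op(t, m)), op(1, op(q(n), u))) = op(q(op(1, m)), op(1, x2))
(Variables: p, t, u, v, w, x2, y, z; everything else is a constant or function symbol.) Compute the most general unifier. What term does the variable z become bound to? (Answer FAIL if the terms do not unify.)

Decompose op/2: v = k,  q(q(op(v, m))) = q(q(w)).
Bind v := k; substituting into the one remaining equation that mentions v gives: q(q(op(k, m))) = q(q(w)).
Decompose q/1: q(op(k, m)) = q(w).
Decompose q/1: op(k, m) = w.
Bind w := op(k, m); substituting into the one remaining equation that mentions w gives: op(q(u), q(op(y, 1))) = op(q(q(op(k, m))), q(p)).
Decompose q/1: op(z, y) = op(op(x2, u), t).
Decompose op/2: z = op(x2, u),  y = t.
Bind z := op(x2, u); no other remaining equation mentions z.
Bind y := t; substituting into the one remaining equation that mentions y gives: op(q(u), q(op(t, 1))) = op(q(q(op(k, m))), q(p)).
Decompose op/2: q(u) = q(q(op(k, m))),  q(op(t, 1)) = q(p).
Decompose q/1: u = q(op(k, m)).
Bind u := q(op(k, m)); substituting into the one remaining equation that mentions u gives: op(q(op(t, m)), op(1, op(q(n), q(op(k, m))))) = op(q(op(1, m)), op(1, x2)). Substituting into the earlier binding gives z := op(x2, q(op(k, m))).
Decompose q/1: op(t, 1) = p.
Bind p := op(t, 1); no other remaining equation mentions p.
Decompose op/2: q(op(t, m)) = q(op(1, m)),  op(1, op(q(n), q(op(k, m)))) = op(1, x2).
Decompose q/1: op(t, m) = op(1, m).
Decompose op/2: t = 1,  m = m.
Bind t := 1; no other remaining equation mentions t. Substituting into the earlier bindings gives y := 1, p := op(1, 1).
Delete trivial equation m = m.
Decompose op/2: 1 = 1,  op(q(n), q(op(k, m))) = x2.
Delete trivial equation 1 = 1.
Bind x2 := op(q(n), q(op(k, m))). Substituting into the earlier binding gives z := op(op(q(n), q(op(k, m))), q(op(k, m))).
MGU = { v -> k, w -> op(k, m), z -> op(op(q(n), q(op(k, m))), q(op(k, m))), y -> 1, u -> q(op(k, m)), p -> op(1, 1), t -> 1, x2 -> op(q(n), q(op(k, m))) }, so z -> op(op(q(n), q(op(k, m))), q(op(k, m))).

op(op(q(n), q(op(k, m))), q(op(k, m)))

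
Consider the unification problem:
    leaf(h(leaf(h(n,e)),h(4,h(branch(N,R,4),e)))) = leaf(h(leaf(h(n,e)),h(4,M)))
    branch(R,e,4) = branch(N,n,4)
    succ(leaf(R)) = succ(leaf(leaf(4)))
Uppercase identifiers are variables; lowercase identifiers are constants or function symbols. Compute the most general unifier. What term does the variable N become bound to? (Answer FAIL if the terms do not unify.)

FAIL

Decompose leaf/1: h(leaf(h(n,e)),h(4,h(branch(N,R,4),e))) = h(leaf(h(n,e)),h(4,M)).
Decompose h/2: leaf(h(n,e)) = leaf(h(n,e)),  h(4,h(branch(N,R,4),e)) = h(4,M).
Delete trivial equation leaf(h(n,e)) = leaf(h(n,e)).
Decompose h/2: 4 = 4,  h(branch(N,R,4),e) = M.
Delete trivial equation 4 = 4.
Bind M := h(branch(N,R,4),e); no other remaining equation mentions M.
Decompose branch/3: R = N,  e = n,  4 = 4.
Bind R := N; substituting into the one remaining equation that mentions R gives: succ(leaf(N)) = succ(leaf(leaf(4))). Substituting into the earlier binding gives M := h(branch(N,N,4),e).
Clash: constants e and n differ; no unifier exists.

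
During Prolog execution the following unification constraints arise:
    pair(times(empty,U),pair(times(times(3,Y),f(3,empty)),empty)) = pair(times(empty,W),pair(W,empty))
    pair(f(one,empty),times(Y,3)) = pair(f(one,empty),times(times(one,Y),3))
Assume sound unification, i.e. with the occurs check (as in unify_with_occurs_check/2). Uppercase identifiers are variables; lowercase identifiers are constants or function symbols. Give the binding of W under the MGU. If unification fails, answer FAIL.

Decompose pair/2: times(empty,U) = times(empty,W),  pair(times(times(3,Y),f(3,empty)),empty) = pair(W,empty).
Decompose times/2: empty = empty,  U = W.
Delete trivial equation empty = empty.
Bind U := W; no other remaining equation mentions U.
Decompose pair/2: times(times(3,Y),f(3,empty)) = W,  empty = empty.
Bind W := times(times(3,Y),f(3,empty)); no other remaining equation mentions W. Substituting into the earlier binding gives U := times(times(3,Y),f(3,empty)).
Delete trivial equation empty = empty.
Decompose pair/2: f(one,empty) = f(one,empty),  times(Y,3) = times(times(one,Y),3).
Delete trivial equation f(one,empty) = f(one,empty).
Decompose times/2: Y = times(one,Y),  3 = 3.
Occurs check fails: Y occurs in times(one,Y); the equation Y = times(one,Y) has no finite solution.

FAIL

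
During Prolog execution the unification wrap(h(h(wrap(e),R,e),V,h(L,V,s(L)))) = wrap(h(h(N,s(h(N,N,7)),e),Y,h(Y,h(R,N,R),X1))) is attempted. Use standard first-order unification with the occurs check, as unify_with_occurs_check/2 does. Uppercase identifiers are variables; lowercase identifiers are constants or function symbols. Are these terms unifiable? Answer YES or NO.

YES

Decompose wrap/1: h(h(wrap(e),R,e),V,h(L,V,s(L))) = h(h(N,s(h(N,N,7)),e),Y,h(Y,h(R,N,R),X1)).
Decompose h/3: h(wrap(e),R,e) = h(N,s(h(N,N,7)),e),  V = Y,  h(L,V,s(L)) = h(Y,h(R,N,R),X1).
Decompose h/3: wrap(e) = N,  R = s(h(N,N,7)),  e = e.
Bind N := wrap(e); substituting into the 2 remaining equations that mention N gives: R = s(h(wrap(e),wrap(e),7)),  h(L,V,s(L)) = h(Y,h(R,wrap(e),R),X1).
Bind R := s(h(wrap(e),wrap(e),7)); substituting into the one remaining equation that mentions R gives: h(L,V,s(L)) = h(Y,h(s(h(wrap(e),wrap(e),7)),wrap(e),s(h(wrap(e),wrap(e),7))),X1).
Delete trivial equation e = e.
Bind V := Y; substituting into the remaining equation gives: h(L,Y,s(L)) = h(Y,h(s(h(wrap(e),wrap(e),7)),wrap(e),s(h(wrap(e),wrap(e),7))),X1).
Decompose h/3: L = Y,  Y = h(s(h(wrap(e),wrap(e),7)),wrap(e),s(h(wrap(e),wrap(e),7))),  s(L) = X1.
Bind L := Y; substituting into the one remaining equation that mentions L gives: s(Y) = X1.
Bind Y := h(s(h(wrap(e),wrap(e),7)),wrap(e),s(h(wrap(e),wrap(e),7))); substituting into the remaining equation gives: s(h(s(h(wrap(e),wrap(e),7)),wrap(e),s(h(wrap(e),wrap(e),7)))) = X1. Substituting into the earlier bindings gives V := h(s(h(wrap(e),wrap(e),7)),wrap(e),s(h(wrap(e),wrap(e),7))), L := h(s(h(wrap(e),wrap(e),7)),wrap(e),s(h(wrap(e),wrap(e),7))).
Bind X1 := s(h(s(h(wrap(e),wrap(e),7)),wrap(e),s(h(wrap(e),wrap(e),7)))).
No equations remain and no clash or occurs-check failure arose, so a unifier exists.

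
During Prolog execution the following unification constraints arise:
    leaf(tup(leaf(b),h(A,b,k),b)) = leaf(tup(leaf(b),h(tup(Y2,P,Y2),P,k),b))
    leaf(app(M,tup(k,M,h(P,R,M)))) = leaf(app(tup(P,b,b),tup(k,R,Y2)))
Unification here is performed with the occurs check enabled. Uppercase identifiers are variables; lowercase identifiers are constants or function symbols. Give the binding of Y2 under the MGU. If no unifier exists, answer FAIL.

Decompose leaf/1: tup(leaf(b),h(A,b,k),b) = tup(leaf(b),h(tup(Y2,P,Y2),P,k),b).
Decompose tup/3: leaf(b) = leaf(b),  h(A,b,k) = h(tup(Y2,P,Y2),P,k),  b = b.
Delete trivial equation leaf(b) = leaf(b).
Decompose h/3: A = tup(Y2,P,Y2),  b = P,  k = k.
Bind A := tup(Y2,P,Y2); no other remaining equation mentions A.
Bind P := b; substituting into the one remaining equation that mentions P gives: leaf(app(M,tup(k,M,h(b,R,M)))) = leaf(app(tup(b,b,b),tup(k,R,Y2))). Substituting into the earlier binding gives A := tup(Y2,b,Y2).
Delete trivial equation k = k.
Delete trivial equation b = b.
Decompose leaf/1: app(M,tup(k,M,h(b,R,M))) = app(tup(b,b,b),tup(k,R,Y2)).
Decompose app/2: M = tup(b,b,b),  tup(k,M,h(b,R,M)) = tup(k,R,Y2).
Bind M := tup(b,b,b); substituting into the remaining equation gives: tup(k,tup(b,b,b),h(b,R,tup(b,b,b))) = tup(k,R,Y2).
Decompose tup/3: k = k,  tup(b,b,b) = R,  h(b,R,tup(b,b,b)) = Y2.
Delete trivial equation k = k.
Bind R := tup(b,b,b); substituting into the remaining equation gives: h(b,tup(b,b,b),tup(b,b,b)) = Y2.
Bind Y2 := h(b,tup(b,b,b),tup(b,b,b)). Substituting into the earlier binding gives A := tup(h(b,tup(b,b,b),tup(b,b,b)),b,h(b,tup(b,b,b),tup(b,b,b))).
MGU = { A = tup(h(b,tup(b,b,b),tup(b,b,b)),b,h(b,tup(b,b,b),tup(b,b,b))), P = b, M = tup(b,b,b), R = tup(b,b,b), Y2 = h(b,tup(b,b,b),tup(b,b,b)) }, so Y2 = h(b,tup(b,b,b),tup(b,b,b)).

h(b,tup(b,b,b),tup(b,b,b))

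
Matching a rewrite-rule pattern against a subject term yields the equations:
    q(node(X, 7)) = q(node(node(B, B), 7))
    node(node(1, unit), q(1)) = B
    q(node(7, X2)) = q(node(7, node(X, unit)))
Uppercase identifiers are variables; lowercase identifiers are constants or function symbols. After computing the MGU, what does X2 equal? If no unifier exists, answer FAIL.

node(node(node(node(1, unit), q(1)), node(node(1, unit), q(1))), unit)

Decompose q/1: node(X, 7) = node(node(B, B), 7).
Decompose node/2: X = node(B, B),  7 = 7.
Bind X := node(B, B); substituting into the one remaining equation that mentions X gives: q(node(7, X2)) = q(node(7, node(node(B, B), unit))).
Delete trivial equation 7 = 7.
Bind B := node(node(1, unit), q(1)); substituting into the remaining equation gives: q(node(7, X2)) = q(node(7, node(node(node(node(1, unit), q(1)), node(node(1, unit), q(1))), unit))). Substituting into the earlier binding gives X := node(node(node(1, unit), q(1)), node(node(1, unit), q(1))).
Decompose q/1: node(7, X2) = node(7, node(node(node(node(1, unit), q(1)), node(node(1, unit), q(1))), unit)).
Decompose node/2: 7 = 7,  X2 = node(node(node(node(1, unit), q(1)), node(node(1, unit), q(1))), unit).
Delete trivial equation 7 = 7.
Bind X2 := node(node(node(node(1, unit), q(1)), node(node(1, unit), q(1))), unit).
MGU = { X := node(node(node(1, unit), q(1)), node(node(1, unit), q(1))), B := node(node(1, unit), q(1)), X2 := node(node(node(node(1, unit), q(1)), node(node(1, unit), q(1))), unit) }, so X2 := node(node(node(node(1, unit), q(1)), node(node(1, unit), q(1))), unit).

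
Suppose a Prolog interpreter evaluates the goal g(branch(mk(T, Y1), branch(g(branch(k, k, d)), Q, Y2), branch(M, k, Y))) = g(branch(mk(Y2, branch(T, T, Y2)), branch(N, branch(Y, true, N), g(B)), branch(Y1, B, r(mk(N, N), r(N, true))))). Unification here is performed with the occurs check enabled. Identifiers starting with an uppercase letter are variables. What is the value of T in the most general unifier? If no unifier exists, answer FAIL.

Decompose g/1: branch(mk(T, Y1), branch(g(branch(k, k, d)), Q, Y2), branch(M, k, Y)) = branch(mk(Y2, branch(T, T, Y2)), branch(N, branch(Y, true, N), g(B)), branch(Y1, B, r(mk(N, N), r(N, true)))).
Decompose branch/3: mk(T, Y1) = mk(Y2, branch(T, T, Y2)),  branch(g(branch(k, k, d)), Q, Y2) = branch(N, branch(Y, true, N), g(B)),  branch(M, k, Y) = branch(Y1, B, r(mk(N, N), r(N, true))).
Decompose mk/2: T = Y2,  Y1 = branch(T, T, Y2).
Bind T := Y2; substituting into the one remaining equation that mentions T gives: Y1 = branch(Y2, Y2, Y2).
Bind Y1 := branch(Y2, Y2, Y2); substituting into the one remaining equation that mentions Y1 gives: branch(M, k, Y) = branch(branch(Y2, Y2, Y2), B, r(mk(N, N), r(N, true))).
Decompose branch/3: g(branch(k, k, d)) = N,  Q = branch(Y, true, N),  Y2 = g(B).
Bind N := g(branch(k, k, d)); substituting into the 2 remaining equations that mention N gives: Q = branch(Y, true, g(branch(k, k, d))),  branch(M, k, Y) = branch(branch(Y2, Y2, Y2), B, r(mk(g(branch(k, k, d)), g(branch(k, k, d))), r(g(branch(k, k, d)), true))).
Bind Q := branch(Y, true, g(branch(k, k, d))); no other remaining equation mentions Q.
Bind Y2 := g(B); substituting into the remaining equation gives: branch(M, k, Y) = branch(branch(g(B), g(B), g(B)), B, r(mk(g(branch(k, k, d)), g(branch(k, k, d))), r(g(branch(k, k, d)), true))). Substituting into the earlier bindings gives T := g(B), Y1 := branch(g(B), g(B), g(B)).
Decompose branch/3: M = branch(g(B), g(B), g(B)),  k = B,  Y = r(mk(g(branch(k, k, d)), g(branch(k, k, d))), r(g(branch(k, k, d)), true)).
Bind M := branch(g(B), g(B), g(B)); no other remaining equation mentions M.
Bind B := k; no other remaining equation mentions B. Substituting into the earlier bindings gives T := g(k), Y1 := branch(g(k), g(k), g(k)), Y2 := g(k), M := branch(g(k), g(k), g(k)).
Bind Y := r(mk(g(branch(k, k, d)), g(branch(k, k, d))), r(g(branch(k, k, d)), true)). Substituting into the earlier binding gives Q := branch(r(mk(g(branch(k, k, d)), g(branch(k, k, d))), r(g(branch(k, k, d)), true)), true, g(branch(k, k, d))).
MGU = { T ↦ g(k), Y1 ↦ branch(g(k), g(k), g(k)), N ↦ g(branch(k, k, d)), Q ↦ branch(r(mk(g(branch(k, k, d)), g(branch(k, k, d))), r(g(branch(k, k, d)), true)), true, g(branch(k, k, d))), Y2 ↦ g(k), M ↦ branch(g(k), g(k), g(k)), B ↦ k, Y ↦ r(mk(g(branch(k, k, d)), g(branch(k, k, d))), r(g(branch(k, k, d)), true)) }, so T ↦ g(k).

g(k)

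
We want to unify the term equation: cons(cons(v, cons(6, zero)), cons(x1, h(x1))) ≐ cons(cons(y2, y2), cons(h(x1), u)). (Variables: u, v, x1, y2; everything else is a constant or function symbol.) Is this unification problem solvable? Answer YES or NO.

Decompose cons/2: cons(v, cons(6, zero)) ≐ cons(y2, y2),  cons(x1, h(x1)) ≐ cons(h(x1), u).
Decompose cons/2: v ≐ y2,  cons(6, zero) ≐ y2.
Bind v := y2; no other remaining equation mentions v.
Bind y2 := cons(6, zero); no other remaining equation mentions y2. Substituting into the earlier binding gives v := cons(6, zero).
Decompose cons/2: x1 ≐ h(x1),  h(x1) ≐ u.
Occurs check fails: x1 occurs in h(x1); the equation x1 ≐ h(x1) has no finite solution.

NO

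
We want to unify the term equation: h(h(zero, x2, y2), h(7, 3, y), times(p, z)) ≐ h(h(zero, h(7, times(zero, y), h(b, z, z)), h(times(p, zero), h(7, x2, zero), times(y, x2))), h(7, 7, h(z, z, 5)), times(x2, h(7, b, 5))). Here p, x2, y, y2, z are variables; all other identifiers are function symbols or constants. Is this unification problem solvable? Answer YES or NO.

Decompose h/3: h(zero, x2, y2) ≐ h(zero, h(7, times(zero, y), h(b, z, z)), h(times(p, zero), h(7, x2, zero), times(y, x2))),  h(7, 3, y) ≐ h(7, 7, h(z, z, 5)),  times(p, z) ≐ times(x2, h(7, b, 5)).
Decompose h/3: zero ≐ zero,  x2 ≐ h(7, times(zero, y), h(b, z, z)),  y2 ≐ h(times(p, zero), h(7, x2, zero), times(y, x2)).
Delete trivial equation zero ≐ zero.
Bind x2 := h(7, times(zero, y), h(b, z, z)); substituting into the 2 remaining equations that mention x2 gives: y2 ≐ h(times(p, zero), h(7, h(7, times(zero, y), h(b, z, z)), zero), times(y, h(7, times(zero, y), h(b, z, z)))),  times(p, z) ≐ times(h(7, times(zero, y), h(b, z, z)), h(7, b, 5)).
Bind y2 := h(times(p, zero), h(7, h(7, times(zero, y), h(b, z, z)), zero), times(y, h(7, times(zero, y), h(b, z, z)))); no other remaining equation mentions y2.
Decompose h/3: 7 ≐ 7,  3 ≐ 7,  y ≐ h(z, z, 5).
Delete trivial equation 7 ≐ 7.
Clash: constants 3 and 7 differ; no unifier exists.

NO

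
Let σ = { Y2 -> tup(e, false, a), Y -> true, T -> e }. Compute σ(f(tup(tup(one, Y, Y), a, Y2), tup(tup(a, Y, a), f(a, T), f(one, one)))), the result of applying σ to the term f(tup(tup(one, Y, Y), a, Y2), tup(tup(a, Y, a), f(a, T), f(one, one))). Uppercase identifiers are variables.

Replace each occurrence of Y2 with tup(e, false, a).
Replace each occurrence of Y with true.
Replace each occurrence of T with e.
Result: f(tup(tup(one, true, true), a, tup(e, false, a)), tup(tup(a, true, a), f(a, e), f(one, one))).

f(tup(tup(one, true, true), a, tup(e, false, a)), tup(tup(a, true, a), f(a, e), f(one, one)))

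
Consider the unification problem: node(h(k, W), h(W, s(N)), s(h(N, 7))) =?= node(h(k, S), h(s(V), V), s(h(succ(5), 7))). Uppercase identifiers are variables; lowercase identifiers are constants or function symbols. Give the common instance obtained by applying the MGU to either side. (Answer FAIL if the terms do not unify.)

node(h(k, s(s(succ(5)))), h(s(s(succ(5))), s(succ(5))), s(h(succ(5), 7)))

Decompose node/3: h(k, W) =?= h(k, S),  h(W, s(N)) =?= h(s(V), V),  s(h(N, 7)) =?= s(h(succ(5), 7)).
Decompose h/2: k =?= k,  W =?= S.
Delete trivial equation k =?= k.
Bind W := S; substituting into the one remaining equation that mentions W gives: h(S, s(N)) =?= h(s(V), V).
Decompose h/2: S =?= s(V),  s(N) =?= V.
Bind S := s(V); no other remaining equation mentions S. Substituting into the earlier binding gives W := s(V).
Bind V := s(N); no other remaining equation mentions V. Substituting into the earlier bindings gives W := s(s(N)), S := s(s(N)).
Decompose s/1: h(N, 7) =?= h(succ(5), 7).
Decompose h/2: N =?= succ(5),  7 =?= 7.
Bind N := succ(5); no other remaining equation mentions N. Substituting into the earlier bindings gives W := s(s(succ(5))), S := s(s(succ(5))), V := s(succ(5)).
Delete trivial equation 7 =?= 7.
Applying the MGU to either side gives node(h(k, s(s(succ(5)))), h(s(s(succ(5))), s(succ(5))), s(h(succ(5), 7))).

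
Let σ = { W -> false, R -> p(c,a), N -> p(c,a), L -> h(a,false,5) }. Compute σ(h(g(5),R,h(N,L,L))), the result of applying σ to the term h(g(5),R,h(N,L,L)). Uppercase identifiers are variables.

Replace each occurrence of R with p(c,a).
Replace each occurrence of N with p(c,a).
Replace each occurrence of L with h(a,false,5).
Result: h(g(5),p(c,a),h(p(c,a),h(a,false,5),h(a,false,5))).

h(g(5),p(c,a),h(p(c,a),h(a,false,5),h(a,false,5)))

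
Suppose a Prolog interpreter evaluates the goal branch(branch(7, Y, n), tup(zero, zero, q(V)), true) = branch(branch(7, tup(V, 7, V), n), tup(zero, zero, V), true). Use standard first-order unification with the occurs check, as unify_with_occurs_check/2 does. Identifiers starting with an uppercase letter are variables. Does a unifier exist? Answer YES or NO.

NO

Decompose branch/3: branch(7, Y, n) = branch(7, tup(V, 7, V), n),  tup(zero, zero, q(V)) = tup(zero, zero, V),  true = true.
Decompose branch/3: 7 = 7,  Y = tup(V, 7, V),  n = n.
Delete trivial equation 7 = 7.
Bind Y := tup(V, 7, V); no other remaining equation mentions Y.
Delete trivial equation n = n.
Decompose tup/3: zero = zero,  zero = zero,  q(V) = V.
Delete trivial equation zero = zero.
Delete trivial equation zero = zero.
Occurs check fails: V occurs in q(V); the equation V = q(V) has no finite solution.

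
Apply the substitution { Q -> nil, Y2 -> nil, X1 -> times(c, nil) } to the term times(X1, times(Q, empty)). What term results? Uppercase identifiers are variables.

Replace each occurrence of Q with nil.
Replace each occurrence of X1 with times(c, nil).
Result: times(times(c, nil), times(nil, empty)).

times(times(c, nil), times(nil, empty))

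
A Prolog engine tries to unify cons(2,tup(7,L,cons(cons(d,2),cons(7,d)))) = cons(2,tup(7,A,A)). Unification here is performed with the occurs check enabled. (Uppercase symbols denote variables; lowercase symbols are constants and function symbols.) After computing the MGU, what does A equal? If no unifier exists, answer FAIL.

cons(cons(d,2),cons(7,d))

Decompose cons/2: 2 = 2,  tup(7,L,cons(cons(d,2),cons(7,d))) = tup(7,A,A).
Delete trivial equation 2 = 2.
Decompose tup/3: 7 = 7,  L = A,  cons(cons(d,2),cons(7,d)) = A.
Delete trivial equation 7 = 7.
Bind L := A; no other remaining equation mentions L.
Bind A := cons(cons(d,2),cons(7,d)). Substituting into the earlier binding gives L := cons(cons(d,2),cons(7,d)).
MGU = { L ↦ cons(cons(d,2),cons(7,d)), A ↦ cons(cons(d,2),cons(7,d)) }, so A ↦ cons(cons(d,2),cons(7,d)).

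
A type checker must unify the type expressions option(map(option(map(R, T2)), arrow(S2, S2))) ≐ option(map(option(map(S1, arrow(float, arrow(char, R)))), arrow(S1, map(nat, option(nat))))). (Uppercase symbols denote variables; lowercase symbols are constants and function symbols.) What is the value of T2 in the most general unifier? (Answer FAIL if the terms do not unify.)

arrow(float, arrow(char, map(nat, option(nat))))

Decompose option/1: map(option(map(R, T2)), arrow(S2, S2)) ≐ map(option(map(S1, arrow(float, arrow(char, R)))), arrow(S1, map(nat, option(nat)))).
Decompose map/2: option(map(R, T2)) ≐ option(map(S1, arrow(float, arrow(char, R)))),  arrow(S2, S2) ≐ arrow(S1, map(nat, option(nat))).
Decompose option/1: map(R, T2) ≐ map(S1, arrow(float, arrow(char, R))).
Decompose map/2: R ≐ S1,  T2 ≐ arrow(float, arrow(char, R)).
Bind R := S1; substituting into the one remaining equation that mentions R gives: T2 ≐ arrow(float, arrow(char, S1)).
Bind T2 := arrow(float, arrow(char, S1)); no other remaining equation mentions T2.
Decompose arrow/2: S2 ≐ S1,  S2 ≐ map(nat, option(nat)).
Bind S2 := S1; substituting into the remaining equation gives: S1 ≐ map(nat, option(nat)).
Bind S1 := map(nat, option(nat)). Substituting into the earlier bindings gives R := map(nat, option(nat)), T2 := arrow(float, arrow(char, map(nat, option(nat)))), S2 := map(nat, option(nat)).
MGU = { R -> map(nat, option(nat)), T2 -> arrow(float, arrow(char, map(nat, option(nat)))), S2 -> map(nat, option(nat)), S1 -> map(nat, option(nat)) }, so T2 -> arrow(float, arrow(char, map(nat, option(nat)))).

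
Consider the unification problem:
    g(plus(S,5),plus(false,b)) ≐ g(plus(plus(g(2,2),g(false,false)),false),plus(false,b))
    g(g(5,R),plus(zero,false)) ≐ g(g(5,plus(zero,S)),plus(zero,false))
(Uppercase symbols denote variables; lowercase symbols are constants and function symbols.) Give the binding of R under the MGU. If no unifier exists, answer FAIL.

FAIL

Decompose g/2: plus(S,5) ≐ plus(plus(g(2,2),g(false,false)),false),  plus(false,b) ≐ plus(false,b).
Decompose plus/2: S ≐ plus(g(2,2),g(false,false)),  5 ≐ false.
Bind S := plus(g(2,2),g(false,false)); substituting into the one remaining equation that mentions S gives: g(g(5,R),plus(zero,false)) ≐ g(g(5,plus(zero,plus(g(2,2),g(false,false)))),plus(zero,false)).
Clash: constants 5 and false differ; no unifier exists.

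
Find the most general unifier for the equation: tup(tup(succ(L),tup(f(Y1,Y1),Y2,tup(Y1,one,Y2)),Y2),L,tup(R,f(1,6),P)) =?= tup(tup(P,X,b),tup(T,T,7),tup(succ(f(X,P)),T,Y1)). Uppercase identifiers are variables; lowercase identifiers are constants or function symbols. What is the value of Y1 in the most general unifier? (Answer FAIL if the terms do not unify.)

succ(tup(f(1,6),f(1,6),7))

Decompose tup/3: tup(succ(L),tup(f(Y1,Y1),Y2,tup(Y1,one,Y2)),Y2) =?= tup(P,X,b),  L =?= tup(T,T,7),  tup(R,f(1,6),P) =?= tup(succ(f(X,P)),T,Y1).
Decompose tup/3: succ(L) =?= P,  tup(f(Y1,Y1),Y2,tup(Y1,one,Y2)) =?= X,  Y2 =?= b.
Bind P := succ(L); substituting into the one remaining equation that mentions P gives: tup(R,f(1,6),succ(L)) =?= tup(succ(f(X,succ(L))),T,Y1).
Bind X := tup(f(Y1,Y1),Y2,tup(Y1,one,Y2)); substituting into the one remaining equation that mentions X gives: tup(R,f(1,6),succ(L)) =?= tup(succ(f(tup(f(Y1,Y1),Y2,tup(Y1,one,Y2)),succ(L))),T,Y1).
Bind Y2 := b; substituting into the one remaining equation that mentions Y2 gives: tup(R,f(1,6),succ(L)) =?= tup(succ(f(tup(f(Y1,Y1),b,tup(Y1,one,b)),succ(L))),T,Y1). Substituting into the earlier binding gives X := tup(f(Y1,Y1),b,tup(Y1,one,b)).
Bind L := tup(T,T,7); substituting into the remaining equation gives: tup(R,f(1,6),succ(tup(T,T,7))) =?= tup(succ(f(tup(f(Y1,Y1),b,tup(Y1,one,b)),succ(tup(T,T,7)))),T,Y1). Substituting into the earlier binding gives P := succ(tup(T,T,7)).
Decompose tup/3: R =?= succ(f(tup(f(Y1,Y1),b,tup(Y1,one,b)),succ(tup(T,T,7)))),  f(1,6) =?= T,  succ(tup(T,T,7)) =?= Y1.
Bind R := succ(f(tup(f(Y1,Y1),b,tup(Y1,one,b)),succ(tup(T,T,7)))); no other remaining equation mentions R.
Bind T := f(1,6); substituting into the remaining equation gives: succ(tup(f(1,6),f(1,6),7)) =?= Y1. Substituting into the earlier bindings gives P := succ(tup(f(1,6),f(1,6),7)), L := tup(f(1,6),f(1,6),7), R := succ(f(tup(f(Y1,Y1),b,tup(Y1,one,b)),succ(tup(f(1,6),f(1,6),7)))).
Bind Y1 := succ(tup(f(1,6),f(1,6),7)). Substituting into the earlier bindings gives X := tup(f(succ(tup(f(1,6),f(1,6),7)),succ(tup(f(1,6),f(1,6),7))),b,tup(succ(tup(f(1,6),f(1,6),7)),one,b)), R := succ(f(tup(f(succ(tup(f(1,6),f(1,6),7)),succ(tup(f(1,6),f(1,6),7))),b,tup(succ(tup(f(1,6),f(1,6),7)),one,b)),succ(tup(f(1,6),f(1,6),7)))).
MGU = { P ↦ succ(tup(f(1,6),f(1,6),7)), X ↦ tup(f(succ(tup(f(1,6),f(1,6),7)),succ(tup(f(1,6),f(1,6),7))),b,tup(succ(tup(f(1,6),f(1,6),7)),one,b)), Y2 ↦ b, L ↦ tup(f(1,6),f(1,6),7), R ↦ succ(f(tup(f(succ(tup(f(1,6),f(1,6),7)),succ(tup(f(1,6),f(1,6),7))),b,tup(succ(tup(f(1,6),f(1,6),7)),one,b)),succ(tup(f(1,6),f(1,6),7)))), T ↦ f(1,6), Y1 ↦ succ(tup(f(1,6),f(1,6),7)) }, so Y1 ↦ succ(tup(f(1,6),f(1,6),7)).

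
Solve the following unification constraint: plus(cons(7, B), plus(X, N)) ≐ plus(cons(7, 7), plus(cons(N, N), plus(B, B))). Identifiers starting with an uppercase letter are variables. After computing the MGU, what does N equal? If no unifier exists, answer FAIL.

plus(7, 7)

Decompose plus/2: cons(7, B) ≐ cons(7, 7),  plus(X, N) ≐ plus(cons(N, N), plus(B, B)).
Decompose cons/2: 7 ≐ 7,  B ≐ 7.
Delete trivial equation 7 ≐ 7.
Bind B := 7; substituting into the remaining equation gives: plus(X, N) ≐ plus(cons(N, N), plus(7, 7)).
Decompose plus/2: X ≐ cons(N, N),  N ≐ plus(7, 7).
Bind X := cons(N, N); no other remaining equation mentions X.
Bind N := plus(7, 7). Substituting into the earlier binding gives X := cons(plus(7, 7), plus(7, 7)).
MGU = { B := 7, X := cons(plus(7, 7), plus(7, 7)), N := plus(7, 7) }, so N := plus(7, 7).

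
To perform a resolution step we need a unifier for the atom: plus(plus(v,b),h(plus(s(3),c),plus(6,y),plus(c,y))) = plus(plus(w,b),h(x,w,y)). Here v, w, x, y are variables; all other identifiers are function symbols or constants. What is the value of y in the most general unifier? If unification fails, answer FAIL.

FAIL

Decompose plus/2: plus(v,b) = plus(w,b),  h(plus(s(3),c),plus(6,y),plus(c,y)) = h(x,w,y).
Decompose plus/2: v = w,  b = b.
Bind v := w; no other remaining equation mentions v.
Delete trivial equation b = b.
Decompose h/3: plus(s(3),c) = x,  plus(6,y) = w,  plus(c,y) = y.
Bind x := plus(s(3),c); no other remaining equation mentions x.
Bind w := plus(6,y); no other remaining equation mentions w. Substituting into the earlier binding gives v := plus(6,y).
Occurs check fails: y occurs in plus(c,y); the equation y = plus(c,y) has no finite solution.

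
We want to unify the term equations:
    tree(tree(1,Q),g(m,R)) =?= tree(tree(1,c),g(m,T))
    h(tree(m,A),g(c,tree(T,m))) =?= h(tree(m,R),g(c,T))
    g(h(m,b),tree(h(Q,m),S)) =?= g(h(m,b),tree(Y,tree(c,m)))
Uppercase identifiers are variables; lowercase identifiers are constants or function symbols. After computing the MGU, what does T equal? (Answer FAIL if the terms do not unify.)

Decompose tree/2: tree(1,Q) =?= tree(1,c),  g(m,R) =?= g(m,T).
Decompose tree/2: 1 =?= 1,  Q =?= c.
Delete trivial equation 1 =?= 1.
Bind Q := c; substituting into the one remaining equation that mentions Q gives: g(h(m,b),tree(h(c,m),S)) =?= g(h(m,b),tree(Y,tree(c,m))).
Decompose g/2: m =?= m,  R =?= T.
Delete trivial equation m =?= m.
Bind R := T; substituting into the one remaining equation that mentions R gives: h(tree(m,A),g(c,tree(T,m))) =?= h(tree(m,T),g(c,T)).
Decompose h/2: tree(m,A) =?= tree(m,T),  g(c,tree(T,m)) =?= g(c,T).
Decompose tree/2: m =?= m,  A =?= T.
Delete trivial equation m =?= m.
Bind A := T; no other remaining equation mentions A.
Decompose g/2: c =?= c,  tree(T,m) =?= T.
Delete trivial equation c =?= c.
Occurs check fails: T occurs in tree(T,m); the equation T =?= tree(T,m) has no finite solution.

FAIL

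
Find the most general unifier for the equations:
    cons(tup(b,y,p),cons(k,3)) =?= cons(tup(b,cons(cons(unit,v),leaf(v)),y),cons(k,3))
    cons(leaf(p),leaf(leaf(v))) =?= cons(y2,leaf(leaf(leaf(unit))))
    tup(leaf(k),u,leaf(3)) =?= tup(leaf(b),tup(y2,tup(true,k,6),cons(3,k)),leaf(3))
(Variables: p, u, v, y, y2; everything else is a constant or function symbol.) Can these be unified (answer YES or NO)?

Decompose cons/2: tup(b,y,p) =?= tup(b,cons(cons(unit,v),leaf(v)),y),  cons(k,3) =?= cons(k,3).
Decompose tup/3: b =?= b,  y =?= cons(cons(unit,v),leaf(v)),  p =?= y.
Delete trivial equation b =?= b.
Bind y := cons(cons(unit,v),leaf(v)); substituting into the one remaining equation that mentions y gives: p =?= cons(cons(unit,v),leaf(v)).
Bind p := cons(cons(unit,v),leaf(v)); substituting into the one remaining equation that mentions p gives: cons(leaf(cons(cons(unit,v),leaf(v))),leaf(leaf(v))) =?= cons(y2,leaf(leaf(leaf(unit)))).
Delete trivial equation cons(k,3) =?= cons(k,3).
Decompose cons/2: leaf(cons(cons(unit,v),leaf(v))) =?= y2,  leaf(leaf(v)) =?= leaf(leaf(leaf(unit))).
Bind y2 := leaf(cons(cons(unit,v),leaf(v))); substituting into the one remaining equation that mentions y2 gives: tup(leaf(k),u,leaf(3)) =?= tup(leaf(b),tup(leaf(cons(cons(unit,v),leaf(v))),tup(true,k,6),cons(3,k)),leaf(3)).
Decompose leaf/1: leaf(v) =?= leaf(leaf(unit)).
Decompose leaf/1: v =?= leaf(unit).
Bind v := leaf(unit); substituting into the remaining equation gives: tup(leaf(k),u,leaf(3)) =?= tup(leaf(b),tup(leaf(cons(cons(unit,leaf(unit)),leaf(leaf(unit)))),tup(true,k,6),cons(3,k)),leaf(3)). Substituting into the earlier bindings gives y := cons(cons(unit,leaf(unit)),leaf(leaf(unit))), p := cons(cons(unit,leaf(unit)),leaf(leaf(unit))), y2 := leaf(cons(cons(unit,leaf(unit)),leaf(leaf(unit)))).
Decompose tup/3: leaf(k) =?= leaf(b),  u =?= tup(leaf(cons(cons(unit,leaf(unit)),leaf(leaf(unit)))),tup(true,k,6),cons(3,k)),  leaf(3) =?= leaf(3).
Decompose leaf/1: k =?= b.
Clash: constants k and b differ; no unifier exists.

NO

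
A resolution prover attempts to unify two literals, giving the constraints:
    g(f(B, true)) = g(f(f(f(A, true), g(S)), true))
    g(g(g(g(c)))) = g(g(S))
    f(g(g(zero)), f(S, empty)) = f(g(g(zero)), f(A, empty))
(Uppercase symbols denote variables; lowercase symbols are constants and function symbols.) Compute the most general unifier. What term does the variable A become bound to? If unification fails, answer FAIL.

g(g(c))

Decompose g/1: f(B, true) = f(f(f(A, true), g(S)), true).
Decompose f/2: B = f(f(A, true), g(S)),  true = true.
Bind B := f(f(A, true), g(S)); no other remaining equation mentions B.
Delete trivial equation true = true.
Decompose g/1: g(g(g(c))) = g(S).
Decompose g/1: g(g(c)) = S.
Bind S := g(g(c)); substituting into the remaining equation gives: f(g(g(zero)), f(g(g(c)), empty)) = f(g(g(zero)), f(A, empty)). Substituting into the earlier binding gives B := f(f(A, true), g(g(g(c)))).
Decompose f/2: g(g(zero)) = g(g(zero)),  f(g(g(c)), empty) = f(A, empty).
Delete trivial equation g(g(zero)) = g(g(zero)).
Decompose f/2: g(g(c)) = A,  empty = empty.
Bind A := g(g(c)); no other remaining equation mentions A. Substituting into the earlier binding gives B := f(f(g(g(c)), true), g(g(g(c)))).
Delete trivial equation empty = empty.
MGU = { B := f(f(g(g(c)), true), g(g(g(c)))), S := g(g(c)), A := g(g(c)) }, so A := g(g(c)).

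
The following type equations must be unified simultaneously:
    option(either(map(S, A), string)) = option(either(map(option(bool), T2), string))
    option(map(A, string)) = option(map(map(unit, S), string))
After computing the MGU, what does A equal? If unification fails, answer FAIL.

map(unit, option(bool))

Decompose option/1: either(map(S, A), string) = either(map(option(bool), T2), string).
Decompose either/2: map(S, A) = map(option(bool), T2),  string = string.
Decompose map/2: S = option(bool),  A = T2.
Bind S := option(bool); substituting into the one remaining equation that mentions S gives: option(map(A, string)) = option(map(map(unit, option(bool)), string)).
Bind A := T2; substituting into the one remaining equation that mentions A gives: option(map(T2, string)) = option(map(map(unit, option(bool)), string)).
Delete trivial equation string = string.
Decompose option/1: map(T2, string) = map(map(unit, option(bool)), string).
Decompose map/2: T2 = map(unit, option(bool)),  string = string.
Bind T2 := map(unit, option(bool)); no other remaining equation mentions T2. Substituting into the earlier binding gives A := map(unit, option(bool)).
Delete trivial equation string = string.
MGU = { S -> option(bool), A -> map(unit, option(bool)), T2 -> map(unit, option(bool)) }, so A -> map(unit, option(bool)).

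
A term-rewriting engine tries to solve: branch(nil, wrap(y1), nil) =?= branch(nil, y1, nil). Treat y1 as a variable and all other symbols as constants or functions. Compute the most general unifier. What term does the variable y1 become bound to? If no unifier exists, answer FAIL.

FAIL

Decompose branch/3: nil =?= nil,  wrap(y1) =?= y1,  nil =?= nil.
Delete trivial equation nil =?= nil.
Occurs check fails: y1 occurs in wrap(y1); the equation y1 =?= wrap(y1) has no finite solution.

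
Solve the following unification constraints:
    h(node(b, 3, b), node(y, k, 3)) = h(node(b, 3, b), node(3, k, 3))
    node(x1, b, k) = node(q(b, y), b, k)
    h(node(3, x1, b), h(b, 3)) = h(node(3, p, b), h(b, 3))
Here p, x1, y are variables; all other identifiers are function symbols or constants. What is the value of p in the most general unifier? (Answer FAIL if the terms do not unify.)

Decompose h/2: node(b, 3, b) = node(b, 3, b),  node(y, k, 3) = node(3, k, 3).
Delete trivial equation node(b, 3, b) = node(b, 3, b).
Decompose node/3: y = 3,  k = k,  3 = 3.
Bind y := 3; substituting into the one remaining equation that mentions y gives: node(x1, b, k) = node(q(b, 3), b, k).
Delete trivial equation k = k.
Delete trivial equation 3 = 3.
Decompose node/3: x1 = q(b, 3),  b = b,  k = k.
Bind x1 := q(b, 3); substituting into the one remaining equation that mentions x1 gives: h(node(3, q(b, 3), b), h(b, 3)) = h(node(3, p, b), h(b, 3)).
Delete trivial equation b = b.
Delete trivial equation k = k.
Decompose h/2: node(3, q(b, 3), b) = node(3, p, b),  h(b, 3) = h(b, 3).
Decompose node/3: 3 = 3,  q(b, 3) = p,  b = b.
Delete trivial equation 3 = 3.
Bind p := q(b, 3); no other remaining equation mentions p.
Delete trivial equation b = b.
Delete trivial equation h(b, 3) = h(b, 3).
MGU = { y -> 3, x1 -> q(b, 3), p -> q(b, 3) }, so p -> q(b, 3).

q(b, 3)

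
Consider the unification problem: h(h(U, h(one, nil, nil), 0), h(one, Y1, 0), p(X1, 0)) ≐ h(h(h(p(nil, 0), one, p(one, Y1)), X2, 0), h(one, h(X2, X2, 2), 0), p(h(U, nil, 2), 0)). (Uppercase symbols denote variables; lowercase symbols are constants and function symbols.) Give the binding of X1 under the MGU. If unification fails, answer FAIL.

Decompose h/3: h(U, h(one, nil, nil), 0) ≐ h(h(p(nil, 0), one, p(one, Y1)), X2, 0),  h(one, Y1, 0) ≐ h(one, h(X2, X2, 2), 0),  p(X1, 0) ≐ p(h(U, nil, 2), 0).
Decompose h/3: U ≐ h(p(nil, 0), one, p(one, Y1)),  h(one, nil, nil) ≐ X2,  0 ≐ 0.
Bind U := h(p(nil, 0), one, p(one, Y1)); substituting into the one remaining equation that mentions U gives: p(X1, 0) ≐ p(h(h(p(nil, 0), one, p(one, Y1)), nil, 2), 0).
Bind X2 := h(one, nil, nil); substituting into the one remaining equation that mentions X2 gives: h(one, Y1, 0) ≐ h(one, h(h(one, nil, nil), h(one, nil, nil), 2), 0).
Delete trivial equation 0 ≐ 0.
Decompose h/3: one ≐ one,  Y1 ≐ h(h(one, nil, nil), h(one, nil, nil), 2),  0 ≐ 0.
Delete trivial equation one ≐ one.
Bind Y1 := h(h(one, nil, nil), h(one, nil, nil), 2); substituting into the one remaining equation that mentions Y1 gives: p(X1, 0) ≐ p(h(h(p(nil, 0), one, p(one, h(h(one, nil, nil), h(one, nil, nil), 2))), nil, 2), 0). Substituting into the earlier binding gives U := h(p(nil, 0), one, p(one, h(h(one, nil, nil), h(one, nil, nil), 2))).
Delete trivial equation 0 ≐ 0.
Decompose p/2: X1 ≐ h(h(p(nil, 0), one, p(one, h(h(one, nil, nil), h(one, nil, nil), 2))), nil, 2),  0 ≐ 0.
Bind X1 := h(h(p(nil, 0), one, p(one, h(h(one, nil, nil), h(one, nil, nil), 2))), nil, 2); no other remaining equation mentions X1.
Delete trivial equation 0 ≐ 0.
MGU = { U ↦ h(p(nil, 0), one, p(one, h(h(one, nil, nil), h(one, nil, nil), 2))), X2 ↦ h(one, nil, nil), Y1 ↦ h(h(one, nil, nil), h(one, nil, nil), 2), X1 ↦ h(h(p(nil, 0), one, p(one, h(h(one, nil, nil), h(one, nil, nil), 2))), nil, 2) }, so X1 ↦ h(h(p(nil, 0), one, p(one, h(h(one, nil, nil), h(one, nil, nil), 2))), nil, 2).

h(h(p(nil, 0), one, p(one, h(h(one, nil, nil), h(one, nil, nil), 2))), nil, 2)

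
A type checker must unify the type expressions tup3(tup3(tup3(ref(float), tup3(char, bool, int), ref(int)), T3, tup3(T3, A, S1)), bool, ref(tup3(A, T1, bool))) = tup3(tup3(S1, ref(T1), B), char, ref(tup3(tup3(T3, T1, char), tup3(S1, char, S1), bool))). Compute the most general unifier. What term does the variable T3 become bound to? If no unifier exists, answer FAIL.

FAIL

Decompose tup3/3: tup3(tup3(ref(float), tup3(char, bool, int), ref(int)), T3, tup3(T3, A, S1)) = tup3(S1, ref(T1), B),  bool = char,  ref(tup3(A, T1, bool)) = ref(tup3(tup3(T3, T1, char), tup3(S1, char, S1), bool)).
Decompose tup3/3: tup3(ref(float), tup3(char, bool, int), ref(int)) = S1,  T3 = ref(T1),  tup3(T3, A, S1) = B.
Bind S1 := tup3(ref(float), tup3(char, bool, int), ref(int)); substituting into the 2 remaining equations that mention S1 gives: tup3(T3, A, tup3(ref(float), tup3(char, bool, int), ref(int))) = B,  ref(tup3(A, T1, bool)) = ref(tup3(tup3(T3, T1, char), tup3(tup3(ref(float), tup3(char, bool, int), ref(int)), char, tup3(ref(float), tup3(char, bool, int), ref(int))), bool)).
Bind T3 := ref(T1); substituting into the 2 remaining equations that mention T3 gives: tup3(ref(T1), A, tup3(ref(float), tup3(char, bool, int), ref(int))) = B,  ref(tup3(A, T1, bool)) = ref(tup3(tup3(ref(T1), T1, char), tup3(tup3(ref(float), tup3(char, bool, int), ref(int)), char, tup3(ref(float), tup3(char, bool, int), ref(int))), bool)).
Bind B := tup3(ref(T1), A, tup3(ref(float), tup3(char, bool, int), ref(int))); no other remaining equation mentions B.
Clash: constants bool and char differ; no unifier exists.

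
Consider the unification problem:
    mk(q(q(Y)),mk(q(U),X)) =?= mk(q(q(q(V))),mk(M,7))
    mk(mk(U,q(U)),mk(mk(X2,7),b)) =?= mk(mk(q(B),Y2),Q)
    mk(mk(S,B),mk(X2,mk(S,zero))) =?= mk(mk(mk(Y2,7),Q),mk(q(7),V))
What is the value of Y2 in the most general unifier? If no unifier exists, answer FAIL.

q(q(mk(mk(q(7),7),b)))

Decompose mk/2: q(q(Y)) =?= q(q(q(V))),  mk(q(U),X) =?= mk(M,7).
Decompose q/1: q(Y) =?= q(q(V)).
Decompose q/1: Y =?= q(V).
Bind Y := q(V); no other remaining equation mentions Y.
Decompose mk/2: q(U) =?= M,  X =?= 7.
Bind M := q(U); no other remaining equation mentions M.
Bind X := 7; no other remaining equation mentions X.
Decompose mk/2: mk(U,q(U)) =?= mk(q(B),Y2),  mk(mk(X2,7),b) =?= Q.
Decompose mk/2: U =?= q(B),  q(U) =?= Y2.
Bind U := q(B); substituting into the one remaining equation that mentions U gives: q(q(B)) =?= Y2. Substituting into the earlier binding gives M := q(q(B)).
Bind Y2 := q(q(B)); substituting into the one remaining equation that mentions Y2 gives: mk(mk(S,B),mk(X2,mk(S,zero))) =?= mk(mk(mk(q(q(B)),7),Q),mk(q(7),V)).
Bind Q := mk(mk(X2,7),b); substituting into the remaining equation gives: mk(mk(S,B),mk(X2,mk(S,zero))) =?= mk(mk(mk(q(q(B)),7),mk(mk(X2,7),b)),mk(q(7),V)).
Decompose mk/2: mk(S,B) =?= mk(mk(q(q(B)),7),mk(mk(X2,7),b)),  mk(X2,mk(S,zero)) =?= mk(q(7),V).
Decompose mk/2: S =?= mk(q(q(B)),7),  B =?= mk(mk(X2,7),b).
Bind S := mk(q(q(B)),7); substituting into the one remaining equation that mentions S gives: mk(X2,mk(mk(q(q(B)),7),zero)) =?= mk(q(7),V).
Bind B := mk(mk(X2,7),b); substituting into the remaining equation gives: mk(X2,mk(mk(q(q(mk(mk(X2,7),b))),7),zero)) =?= mk(q(7),V). Substituting into the earlier bindings gives M := q(q(mk(mk(X2,7),b))), U := q(mk(mk(X2,7),b)), Y2 := q(q(mk(mk(X2,7),b))), S := mk(q(q(mk(mk(X2,7),b))),7).
Decompose mk/2: X2 =?= q(7),  mk(mk(q(q(mk(mk(X2,7),b))),7),zero) =?= V.
Bind X2 := q(7); substituting into the remaining equation gives: mk(mk(q(q(mk(mk(q(7),7),b))),7),zero) =?= V. Substituting into the earlier bindings gives M := q(q(mk(mk(q(7),7),b))), U := q(mk(mk(q(7),7),b)), Y2 := q(q(mk(mk(q(7),7),b))), Q := mk(mk(q(7),7),b), S := mk(q(q(mk(mk(q(7),7),b))),7), B := mk(mk(q(7),7),b).
Bind V := mk(mk(q(q(mk(mk(q(7),7),b))),7),zero). Substituting into the earlier binding gives Y := q(mk(mk(q(q(mk(mk(q(7),7),b))),7),zero)).
MGU = { Y -> q(mk(mk(q(q(mk(mk(q(7),7),b))),7),zero)), M -> q(q(mk(mk(q(7),7),b))), X -> 7, U -> q(mk(mk(q(7),7),b)), Y2 -> q(q(mk(mk(q(7),7),b))), Q -> mk(mk(q(7),7),b), S -> mk(q(q(mk(mk(q(7),7),b))),7), B -> mk(mk(q(7),7),b), X2 -> q(7), V -> mk(mk(q(q(mk(mk(q(7),7),b))),7),zero) }, so Y2 -> q(q(mk(mk(q(7),7),b))).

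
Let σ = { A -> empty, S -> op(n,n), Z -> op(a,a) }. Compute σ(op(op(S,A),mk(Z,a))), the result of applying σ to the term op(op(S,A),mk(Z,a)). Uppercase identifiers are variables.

op(op(op(n,n),empty),mk(op(a,a),a))

Replace each occurrence of A with empty.
Replace each occurrence of S with op(n,n).
Replace each occurrence of Z with op(a,a).
Result: op(op(op(n,n),empty),mk(op(a,a),a)).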